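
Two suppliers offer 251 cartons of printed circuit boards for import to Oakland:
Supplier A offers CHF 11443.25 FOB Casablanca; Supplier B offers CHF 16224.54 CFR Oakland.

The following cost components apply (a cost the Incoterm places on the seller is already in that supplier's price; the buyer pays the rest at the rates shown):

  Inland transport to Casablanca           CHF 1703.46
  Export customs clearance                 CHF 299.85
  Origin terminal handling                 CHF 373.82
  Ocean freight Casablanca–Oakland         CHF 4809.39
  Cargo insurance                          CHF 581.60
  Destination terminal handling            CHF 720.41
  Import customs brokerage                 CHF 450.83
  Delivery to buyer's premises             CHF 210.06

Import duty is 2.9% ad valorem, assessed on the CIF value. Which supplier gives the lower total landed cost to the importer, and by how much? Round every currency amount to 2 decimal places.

Supplier A (FOB):
CIF value = FOB price + freight + insurance = 11443.25 + 4809.39 + 581.60 = 16834.24
Import duty = 16834.24 × 2.9% = 488.19
Buyer bears (A): 4809.39 + 581.60 + 720.41 + 450.83 + 210.06 = 6772.29
Landed cost (A) = invoice 11443.25 + 6772.29 + duty 488.19 = 18703.73
Supplier B (CFR):
CIF value = CFR price + insurance = 16224.54 + 581.60 = 16806.14
Import duty = 16806.14 × 2.9% = 487.38
Buyer bears (B): 581.60 + 720.41 + 450.83 + 210.06 = 1962.90
Landed cost (B) = invoice 16224.54 + 1962.90 + duty 487.38 = 18674.82
Difference = |18703.73 − 18674.82| = 28.91

Supplier B is cheaper by CHF 28.91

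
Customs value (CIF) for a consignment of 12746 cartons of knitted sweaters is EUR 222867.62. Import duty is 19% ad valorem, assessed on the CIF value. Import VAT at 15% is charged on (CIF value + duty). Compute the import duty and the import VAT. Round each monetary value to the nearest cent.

Import duty = 222867.62 × 19% = 42344.85
VAT base = CIF + duty = 222867.62 + 42344.85 = 265212.47
Import VAT = 265212.47 × 15% = 39781.87

Import duty: EUR 42344.85; import VAT: EUR 39781.87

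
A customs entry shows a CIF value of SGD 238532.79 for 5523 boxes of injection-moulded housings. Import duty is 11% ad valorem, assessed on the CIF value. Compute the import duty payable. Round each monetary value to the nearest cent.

Import duty: SGD 26238.61

Import duty = 238532.79 × 11% = 26238.61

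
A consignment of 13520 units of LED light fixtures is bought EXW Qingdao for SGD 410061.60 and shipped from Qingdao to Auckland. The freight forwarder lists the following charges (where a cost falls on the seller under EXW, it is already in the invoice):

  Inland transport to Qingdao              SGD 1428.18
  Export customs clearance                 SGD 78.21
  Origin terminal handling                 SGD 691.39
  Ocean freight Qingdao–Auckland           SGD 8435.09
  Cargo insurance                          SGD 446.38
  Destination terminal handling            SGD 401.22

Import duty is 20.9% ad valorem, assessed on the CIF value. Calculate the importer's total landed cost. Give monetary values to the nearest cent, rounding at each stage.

EXW: the seller makes goods available at their premises; the buyer bears all onward costs.
CIF value = EXW price + inland to port + export clearance + origin terminal + freight + insurance = 410061.60 + 1428.18 + 78.21 + 691.39 + 8435.09 + 446.38 = 421140.85
Import duty = 421140.85 × 20.9% = 88018.44
Buyer bears: inland to port 1428.18 + export clearance 78.21 + origin terminal 691.39 + freight 8435.09 + insurance 446.38 + destination terminal 401.22 + duty 88018.44 = 99498.91
Landed cost = invoice 410061.60 + 99498.91 = 509560.51

Total landed cost: SGD 509560.51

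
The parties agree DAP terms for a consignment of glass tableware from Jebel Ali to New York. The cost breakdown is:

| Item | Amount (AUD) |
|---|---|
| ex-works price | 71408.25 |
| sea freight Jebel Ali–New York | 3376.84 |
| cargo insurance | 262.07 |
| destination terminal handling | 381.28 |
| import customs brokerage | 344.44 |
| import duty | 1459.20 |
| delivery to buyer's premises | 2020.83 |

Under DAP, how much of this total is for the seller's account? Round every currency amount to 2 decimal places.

Seller's account: AUD 77449.27

DAP: the seller bears all costs to the named destination except import duty and clearance.
Seller's account: goods 71408.25 + freight 3376.84 + insurance 262.07 + destination terminal 381.28 + delivery 2020.83 = 77449.27
Buyer's account: brokerage 344.44 + duty 1459.20 = 1803.64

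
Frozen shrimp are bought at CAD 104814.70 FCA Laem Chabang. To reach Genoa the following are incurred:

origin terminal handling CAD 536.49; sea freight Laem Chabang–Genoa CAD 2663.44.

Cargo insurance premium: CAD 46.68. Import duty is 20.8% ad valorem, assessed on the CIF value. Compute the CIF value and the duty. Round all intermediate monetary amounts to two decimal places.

CIF value: CAD 108061.31; import duty: CAD 22476.75

CIF = FCA price + pre-shipment costs + freight + insurance
CIF = 104814.70 + 536.49 + 2663.44 + 46.68 = 108061.31
Import duty = 108061.31 × 20.8% = 22476.75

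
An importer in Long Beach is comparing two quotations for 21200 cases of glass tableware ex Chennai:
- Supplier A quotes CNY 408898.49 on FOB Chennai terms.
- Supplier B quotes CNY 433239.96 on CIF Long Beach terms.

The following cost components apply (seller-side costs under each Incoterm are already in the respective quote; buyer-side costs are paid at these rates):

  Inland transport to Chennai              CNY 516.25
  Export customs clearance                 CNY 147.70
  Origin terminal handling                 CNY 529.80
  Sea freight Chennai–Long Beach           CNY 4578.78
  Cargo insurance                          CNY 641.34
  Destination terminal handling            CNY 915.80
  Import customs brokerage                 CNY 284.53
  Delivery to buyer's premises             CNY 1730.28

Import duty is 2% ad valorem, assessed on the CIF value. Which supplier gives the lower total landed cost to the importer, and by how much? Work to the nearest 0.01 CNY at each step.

Supplier A is cheaper by CNY 19503.78

Supplier A (FOB):
CIF value = FOB price + freight + insurance = 408898.49 + 4578.78 + 641.34 = 414118.61
Import duty = 414118.61 × 2% = 8282.37
Buyer bears (A): 4578.78 + 641.34 + 915.80 + 284.53 + 1730.28 = 8150.73
Landed cost (A) = invoice 408898.49 + 8150.73 + duty 8282.37 = 425331.59
Supplier B (CIF):
The CIF price already equals the CIF value: 433239.96
Import duty = 433239.96 × 2% = 8664.80
Buyer bears (B): 915.80 + 284.53 + 1730.28 = 2930.61
Landed cost (B) = invoice 433239.96 + 2930.61 + duty 8664.80 = 444835.37
Difference = |425331.59 − 444835.37| = 19503.78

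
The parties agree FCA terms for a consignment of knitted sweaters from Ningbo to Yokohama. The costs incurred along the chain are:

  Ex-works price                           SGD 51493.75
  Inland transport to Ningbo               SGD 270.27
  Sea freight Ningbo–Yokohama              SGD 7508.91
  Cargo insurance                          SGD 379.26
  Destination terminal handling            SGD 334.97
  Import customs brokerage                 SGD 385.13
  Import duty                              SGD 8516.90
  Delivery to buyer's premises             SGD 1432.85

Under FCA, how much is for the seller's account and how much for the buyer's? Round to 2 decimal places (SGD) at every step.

FCA: the seller delivers export-cleared goods to the carrier; the buyer bears costs from that point.
Seller's account: goods 51493.75 + inland to port 270.27 = 51764.02
Buyer's account: freight 7508.91 + insurance 379.26 + destination terminal 334.97 + brokerage 385.13 + duty 8516.90 + delivery 1432.85 = 18558.02

Seller: SGD 51764.02; buyer: SGD 18558.02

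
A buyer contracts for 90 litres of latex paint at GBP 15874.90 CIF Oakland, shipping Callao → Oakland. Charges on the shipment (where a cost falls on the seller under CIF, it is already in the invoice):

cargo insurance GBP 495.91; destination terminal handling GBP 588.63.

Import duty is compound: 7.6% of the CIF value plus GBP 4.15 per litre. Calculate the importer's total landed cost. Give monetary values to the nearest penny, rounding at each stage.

Total landed cost: GBP 18043.52

CIF: the seller pays costs through ocean freight and marine insurance to the destination port.
Already in the invoice (seller's account under CIF): insurance — exclude.
The CIF price already equals the CIF value: 15874.90
Ad valorem component: 15874.90 × 7.6% = 1206.49
Specific component: 90 × 4.15 = 373.50
Import duty = 1206.49 + 373.50 = 1579.99
Buyer bears: destination terminal 588.63 + duty 1579.99 = 2168.62
Landed cost = invoice 15874.90 + 2168.62 = 18043.52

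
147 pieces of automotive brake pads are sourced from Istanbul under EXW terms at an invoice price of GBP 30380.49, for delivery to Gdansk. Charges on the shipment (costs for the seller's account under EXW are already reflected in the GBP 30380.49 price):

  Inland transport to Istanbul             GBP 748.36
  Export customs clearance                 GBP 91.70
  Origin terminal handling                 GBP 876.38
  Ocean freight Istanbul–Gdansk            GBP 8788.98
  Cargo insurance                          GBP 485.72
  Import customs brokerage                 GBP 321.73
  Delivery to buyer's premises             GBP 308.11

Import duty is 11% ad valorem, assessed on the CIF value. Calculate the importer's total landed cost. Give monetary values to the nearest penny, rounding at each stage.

EXW: the seller makes goods available at their premises; the buyer bears all onward costs.
CIF value = EXW price + inland to port + export clearance + origin terminal + freight + insurance = 30380.49 + 748.36 + 91.70 + 876.38 + 8788.98 + 485.72 = 41371.63
Import duty = 41371.63 × 11% = 4550.88
Buyer bears: inland to port 748.36 + export clearance 91.70 + origin terminal 876.38 + freight 8788.98 + insurance 485.72 + brokerage 321.73 + delivery 308.11 + duty 4550.88 = 16171.86
Landed cost = invoice 30380.49 + 16171.86 = 46552.35

Total landed cost: GBP 46552.35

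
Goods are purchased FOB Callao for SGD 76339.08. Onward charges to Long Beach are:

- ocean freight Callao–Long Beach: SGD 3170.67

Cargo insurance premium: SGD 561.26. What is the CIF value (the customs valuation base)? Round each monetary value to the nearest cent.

CIF value: SGD 80071.01

CIF = FOB price + freight + insurance
CIF = 76339.08 + 3170.67 + 561.26 = 80071.01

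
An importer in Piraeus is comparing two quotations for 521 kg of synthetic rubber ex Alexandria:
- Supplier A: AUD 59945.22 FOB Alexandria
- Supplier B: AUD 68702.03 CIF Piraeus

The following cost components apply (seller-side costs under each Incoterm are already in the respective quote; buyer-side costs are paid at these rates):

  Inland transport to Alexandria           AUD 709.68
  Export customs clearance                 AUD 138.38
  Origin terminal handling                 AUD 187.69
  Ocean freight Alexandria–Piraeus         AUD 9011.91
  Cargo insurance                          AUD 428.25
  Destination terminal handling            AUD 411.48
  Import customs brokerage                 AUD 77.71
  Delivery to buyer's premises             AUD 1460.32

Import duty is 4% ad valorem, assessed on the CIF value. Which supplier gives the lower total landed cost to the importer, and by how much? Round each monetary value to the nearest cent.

Supplier B is cheaper by AUD 710.69

Supplier A (FOB):
CIF value = FOB price + freight + insurance = 59945.22 + 9011.91 + 428.25 = 69385.38
Import duty = 69385.38 × 4% = 2775.42
Buyer bears (A): 9011.91 + 428.25 + 411.48 + 77.71 + 1460.32 = 11389.67
Landed cost (A) = invoice 59945.22 + 11389.67 + duty 2775.42 = 74110.31
Supplier B (CIF):
The CIF price already equals the CIF value: 68702.03
Import duty = 68702.03 × 4% = 2748.08
Buyer bears (B): 411.48 + 77.71 + 1460.32 = 1949.51
Landed cost (B) = invoice 68702.03 + 1949.51 + duty 2748.08 = 73399.62
Difference = |74110.31 − 73399.62| = 710.69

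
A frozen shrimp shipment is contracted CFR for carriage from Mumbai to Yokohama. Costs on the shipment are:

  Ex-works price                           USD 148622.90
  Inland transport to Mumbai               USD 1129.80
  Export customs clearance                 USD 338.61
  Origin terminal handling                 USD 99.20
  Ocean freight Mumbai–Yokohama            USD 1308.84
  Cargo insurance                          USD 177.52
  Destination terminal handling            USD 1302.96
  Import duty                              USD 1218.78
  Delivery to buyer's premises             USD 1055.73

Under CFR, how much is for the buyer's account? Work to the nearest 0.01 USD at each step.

CFR: the seller pays costs through ocean freight to the destination port, but not insurance.
Seller's account: goods 148622.90 + inland to port 1129.80 + export clearance 338.61 + origin terminal 99.20 + freight 1308.84 = 151499.35
Buyer's account: insurance 177.52 + destination terminal 1302.96 + duty 1218.78 + delivery 1055.73 = 3754.99

Buyer's account: USD 3754.99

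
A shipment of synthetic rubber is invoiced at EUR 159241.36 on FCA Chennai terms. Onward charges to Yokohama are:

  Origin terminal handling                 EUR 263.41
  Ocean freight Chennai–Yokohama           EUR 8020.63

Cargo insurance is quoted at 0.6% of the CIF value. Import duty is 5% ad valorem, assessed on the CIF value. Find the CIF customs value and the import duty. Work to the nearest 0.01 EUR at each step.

CIF value: EUR 168536.62; import duty: EUR 8426.83

Let C be the CIF value. C = FCA price + pre-shipment costs + freight + 0.6% × C
C − 0.6% × C = 159241.36 + 263.41 + 8020.63
0.994 × C = 167525.40
C = 167525.40 / 0.994 = 168536.62
Insurance premium = 0.6% × 168536.62 = 1011.22
Import duty = 168536.62 × 5% = 8426.83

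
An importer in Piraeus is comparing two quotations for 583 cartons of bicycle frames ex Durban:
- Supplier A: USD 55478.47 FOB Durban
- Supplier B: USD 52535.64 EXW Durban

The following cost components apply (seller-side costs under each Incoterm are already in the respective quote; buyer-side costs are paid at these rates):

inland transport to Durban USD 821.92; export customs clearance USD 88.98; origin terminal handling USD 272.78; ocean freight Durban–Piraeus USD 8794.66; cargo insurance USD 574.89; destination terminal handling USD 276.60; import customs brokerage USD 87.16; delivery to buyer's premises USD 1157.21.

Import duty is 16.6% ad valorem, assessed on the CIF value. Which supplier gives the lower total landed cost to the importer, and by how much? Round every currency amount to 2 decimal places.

Supplier A (FOB):
CIF value = FOB price + freight + insurance = 55478.47 + 8794.66 + 574.89 = 64848.02
Import duty = 64848.02 × 16.6% = 10764.77
Buyer bears (A): 8794.66 + 574.89 + 276.60 + 87.16 + 1157.21 = 10890.52
Landed cost (A) = invoice 55478.47 + 10890.52 + duty 10764.77 = 77133.76
Supplier B (EXW):
CIF value = EXW price + inland to port + export clearance + origin terminal + freight + insurance = 52535.64 + 821.92 + 88.98 + 272.78 + 8794.66 + 574.89 = 63088.87
Import duty = 63088.87 × 16.6% = 10472.75
Buyer bears (B): 821.92 + 88.98 + 272.78 + 8794.66 + 574.89 + 276.60 + 87.16 + 1157.21 = 12074.20
Landed cost (B) = invoice 52535.64 + 12074.20 + duty 10472.75 = 75082.59
Difference = |77133.76 − 75082.59| = 2051.17

Supplier B is cheaper by USD 2051.17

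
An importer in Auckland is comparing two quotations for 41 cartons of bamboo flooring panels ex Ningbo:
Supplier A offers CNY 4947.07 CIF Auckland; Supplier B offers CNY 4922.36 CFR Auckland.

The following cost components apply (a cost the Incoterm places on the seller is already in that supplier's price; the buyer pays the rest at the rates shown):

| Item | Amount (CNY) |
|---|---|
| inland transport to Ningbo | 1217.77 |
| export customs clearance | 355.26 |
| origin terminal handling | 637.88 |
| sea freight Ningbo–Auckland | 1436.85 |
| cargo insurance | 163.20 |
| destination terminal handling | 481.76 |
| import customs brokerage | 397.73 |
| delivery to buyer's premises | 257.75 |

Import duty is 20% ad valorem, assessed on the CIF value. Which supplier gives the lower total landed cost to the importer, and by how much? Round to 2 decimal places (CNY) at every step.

Supplier A (CIF):
The CIF price already equals the CIF value: 4947.07
Import duty = 4947.07 × 20% = 989.41
Buyer bears (A): 481.76 + 397.73 + 257.75 = 1137.24
Landed cost (A) = invoice 4947.07 + 1137.24 + duty 989.41 = 7073.72
Supplier B (CFR):
CIF value = CFR price + insurance = 4922.36 + 163.20 = 5085.56
Import duty = 5085.56 × 20% = 1017.11
Buyer bears (B): 163.20 + 481.76 + 397.73 + 257.75 = 1300.44
Landed cost (B) = invoice 4922.36 + 1300.44 + duty 1017.11 = 7239.91
Difference = |7073.72 − 7239.91| = 166.19

Supplier A is cheaper by CNY 166.19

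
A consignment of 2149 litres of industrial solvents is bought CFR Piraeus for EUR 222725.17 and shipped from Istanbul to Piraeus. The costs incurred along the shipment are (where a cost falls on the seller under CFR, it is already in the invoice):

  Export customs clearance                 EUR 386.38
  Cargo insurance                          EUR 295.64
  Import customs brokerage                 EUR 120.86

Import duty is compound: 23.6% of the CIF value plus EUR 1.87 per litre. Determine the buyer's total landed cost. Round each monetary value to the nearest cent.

CFR: the seller pays costs through ocean freight to the destination port, but not insurance.
Already in the invoice (seller's account under CFR): export clearance — exclude.
CIF value = CFR price + insurance = 222725.17 + 295.64 = 223020.81
Ad valorem component: 223020.81 × 23.6% = 52632.91
Specific component: 2149 × 1.87 = 4018.63
Import duty = 52632.91 + 4018.63 = 56651.54
Buyer bears: insurance 295.64 + brokerage 120.86 + duty 56651.54 = 57068.04
Landed cost = invoice 222725.17 + 57068.04 = 279793.21

Total landed cost: EUR 279793.21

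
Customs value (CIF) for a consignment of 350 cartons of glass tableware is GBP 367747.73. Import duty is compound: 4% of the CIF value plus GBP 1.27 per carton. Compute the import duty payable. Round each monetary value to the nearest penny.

Ad valorem component: 367747.73 × 4% = 14709.91
Specific component: 350 × 1.27 = 444.50
Import duty = 14709.91 + 444.50 = 15154.41

Import duty: GBP 15154.41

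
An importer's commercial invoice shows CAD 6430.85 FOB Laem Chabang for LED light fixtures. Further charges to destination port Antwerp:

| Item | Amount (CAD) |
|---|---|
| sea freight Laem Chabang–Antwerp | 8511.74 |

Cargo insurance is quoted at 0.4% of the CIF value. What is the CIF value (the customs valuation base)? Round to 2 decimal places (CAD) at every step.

Let C be the CIF value. C = FOB price + freight + 0.4% × C
C − 0.4% × C = 6430.85 + 8511.74
0.996 × C = 14942.59
C = 14942.59 / 0.996 = 15002.60
Insurance premium = 0.4% × 15002.60 = 60.01

CIF value: CAD 15002.60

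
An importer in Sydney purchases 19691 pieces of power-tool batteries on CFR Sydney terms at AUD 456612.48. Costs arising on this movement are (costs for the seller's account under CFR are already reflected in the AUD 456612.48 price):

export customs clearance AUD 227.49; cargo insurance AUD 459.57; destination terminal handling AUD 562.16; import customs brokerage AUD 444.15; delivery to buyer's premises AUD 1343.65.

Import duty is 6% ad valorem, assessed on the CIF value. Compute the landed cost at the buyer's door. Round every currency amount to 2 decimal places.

Total landed cost: AUD 486846.33

CFR: the seller pays costs through ocean freight to the destination port, but not insurance.
Already in the invoice (seller's account under CFR): export clearance — exclude.
CIF value = CFR price + insurance = 456612.48 + 459.57 = 457072.05
Import duty = 457072.05 × 6% = 27424.32
Buyer bears: insurance 459.57 + destination terminal 562.16 + brokerage 444.15 + delivery 1343.65 + duty 27424.32 = 30233.85
Landed cost = invoice 456612.48 + 30233.85 = 486846.33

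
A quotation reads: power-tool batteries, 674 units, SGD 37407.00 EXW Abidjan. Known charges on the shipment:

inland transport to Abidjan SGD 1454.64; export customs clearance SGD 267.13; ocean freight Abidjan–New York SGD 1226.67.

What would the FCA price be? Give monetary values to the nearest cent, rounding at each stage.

FCA price: SGD 39128.77

Not relevant to the conversion: freight — on the buyer under both terms; not part of either seller's price.
From EXW to FCA, the seller additionally bears: inland to port, export clearance.
FCA price = 37407.00 + 1454.64 + 267.13 = 39128.77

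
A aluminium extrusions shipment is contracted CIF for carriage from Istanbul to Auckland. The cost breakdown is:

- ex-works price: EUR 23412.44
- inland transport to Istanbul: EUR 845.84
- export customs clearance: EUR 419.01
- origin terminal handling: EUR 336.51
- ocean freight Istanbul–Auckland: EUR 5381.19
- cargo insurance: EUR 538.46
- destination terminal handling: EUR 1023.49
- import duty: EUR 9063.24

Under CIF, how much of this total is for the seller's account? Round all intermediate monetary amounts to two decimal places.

Seller's account: EUR 30933.45

CIF: the seller pays costs through ocean freight and marine insurance to the destination port.
Seller's account: goods 23412.44 + inland to port 845.84 + export clearance 419.01 + origin terminal 336.51 + freight 5381.19 + insurance 538.46 = 30933.45
Buyer's account: destination terminal 1023.49 + duty 9063.24 = 10086.73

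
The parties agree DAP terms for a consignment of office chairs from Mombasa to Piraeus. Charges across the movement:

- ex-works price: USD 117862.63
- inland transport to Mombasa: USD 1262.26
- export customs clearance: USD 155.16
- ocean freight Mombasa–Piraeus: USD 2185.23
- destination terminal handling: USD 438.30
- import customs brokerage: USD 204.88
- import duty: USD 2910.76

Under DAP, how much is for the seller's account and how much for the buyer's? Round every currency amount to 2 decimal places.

DAP: the seller bears all costs to the named destination except import duty and clearance.
Seller's account: goods 117862.63 + inland to port 1262.26 + export clearance 155.16 + freight 2185.23 + destination terminal 438.30 = 121903.58
Buyer's account: brokerage 204.88 + duty 2910.76 = 3115.64

Seller: USD 121903.58; buyer: USD 3115.64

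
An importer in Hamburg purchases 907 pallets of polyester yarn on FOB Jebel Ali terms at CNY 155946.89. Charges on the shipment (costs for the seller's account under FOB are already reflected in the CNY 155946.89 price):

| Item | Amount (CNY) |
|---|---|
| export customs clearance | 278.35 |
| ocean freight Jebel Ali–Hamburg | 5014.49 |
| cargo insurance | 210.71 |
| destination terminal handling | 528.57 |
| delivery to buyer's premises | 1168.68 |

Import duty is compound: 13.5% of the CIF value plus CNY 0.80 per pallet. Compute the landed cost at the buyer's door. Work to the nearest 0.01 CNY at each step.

Total landed cost: CNY 185353.17

FOB: the seller bears costs until goods are on board at the origin port; the buyer bears freight, insurance and all costs thereafter.
Already in the invoice (seller's account under FOB): export clearance — exclude.
CIF value = FOB price + freight + insurance = 155946.89 + 5014.49 + 210.71 = 161172.09
Ad valorem component: 161172.09 × 13.5% = 21758.23
Specific component: 907 × 0.80 = 725.60
Import duty = 21758.23 + 725.60 = 22483.83
Buyer bears: freight 5014.49 + insurance 210.71 + destination terminal 528.57 + delivery 1168.68 + duty 22483.83 = 29406.28
Landed cost = invoice 155946.89 + 29406.28 = 185353.17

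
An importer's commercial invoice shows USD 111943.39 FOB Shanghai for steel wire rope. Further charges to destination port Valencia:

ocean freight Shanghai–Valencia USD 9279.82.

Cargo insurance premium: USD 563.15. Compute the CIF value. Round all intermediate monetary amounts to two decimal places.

CIF = FOB price + freight + insurance
CIF = 111943.39 + 9279.82 + 563.15 = 121786.36

CIF value: USD 121786.36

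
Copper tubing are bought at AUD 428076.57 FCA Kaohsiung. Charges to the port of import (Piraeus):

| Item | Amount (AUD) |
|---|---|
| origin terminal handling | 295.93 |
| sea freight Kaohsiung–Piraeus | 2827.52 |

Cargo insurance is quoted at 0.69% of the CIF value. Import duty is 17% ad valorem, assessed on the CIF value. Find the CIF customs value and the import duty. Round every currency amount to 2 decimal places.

CIF value: AUD 434195.97; import duty: AUD 73813.31

Let C be the CIF value. C = FCA price + pre-shipment costs + freight + 0.69% × C
C − 0.69% × C = 428076.57 + 295.93 + 2827.52
0.9931 × C = 431200.02
C = 431200.02 / 0.9931 = 434195.97
Insurance premium = 0.69% × 434195.97 = 2995.95
Import duty = 434195.97 × 17% = 73813.31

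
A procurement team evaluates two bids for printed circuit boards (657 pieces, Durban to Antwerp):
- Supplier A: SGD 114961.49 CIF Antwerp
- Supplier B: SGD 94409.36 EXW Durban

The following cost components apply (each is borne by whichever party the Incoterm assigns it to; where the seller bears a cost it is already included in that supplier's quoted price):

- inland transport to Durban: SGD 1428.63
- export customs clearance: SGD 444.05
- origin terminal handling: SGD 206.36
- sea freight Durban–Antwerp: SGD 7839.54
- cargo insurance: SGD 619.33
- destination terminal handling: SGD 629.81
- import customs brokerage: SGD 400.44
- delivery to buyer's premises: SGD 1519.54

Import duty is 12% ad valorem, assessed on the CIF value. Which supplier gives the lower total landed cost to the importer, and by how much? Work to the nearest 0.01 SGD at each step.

Supplier B is cheaper by SGD 11215.93

Supplier A (CIF):
The CIF price already equals the CIF value: 114961.49
Import duty = 114961.49 × 12% = 13795.38
Buyer bears (A): 629.81 + 400.44 + 1519.54 = 2549.79
Landed cost (A) = invoice 114961.49 + 2549.79 + duty 13795.38 = 131306.66
Supplier B (EXW):
CIF value = EXW price + inland to port + export clearance + origin terminal + freight + insurance = 94409.36 + 1428.63 + 444.05 + 206.36 + 7839.54 + 619.33 = 104947.27
Import duty = 104947.27 × 12% = 12593.67
Buyer bears (B): 1428.63 + 444.05 + 206.36 + 7839.54 + 619.33 + 629.81 + 400.44 + 1519.54 = 13087.70
Landed cost (B) = invoice 94409.36 + 13087.70 + duty 12593.67 = 120090.73
Difference = |131306.66 − 120090.73| = 11215.93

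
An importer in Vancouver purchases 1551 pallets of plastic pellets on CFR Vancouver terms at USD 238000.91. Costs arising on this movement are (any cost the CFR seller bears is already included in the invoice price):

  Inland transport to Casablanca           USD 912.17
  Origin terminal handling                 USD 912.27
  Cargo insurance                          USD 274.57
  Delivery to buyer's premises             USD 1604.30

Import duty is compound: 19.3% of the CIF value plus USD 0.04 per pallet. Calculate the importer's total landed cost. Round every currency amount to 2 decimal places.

Total landed cost: USD 285928.99

CFR: the seller pays costs through ocean freight to the destination port, but not insurance.
Already in the invoice (seller's account under CFR): inland to port, origin terminal — exclude.
CIF value = CFR price + insurance = 238000.91 + 274.57 = 238275.48
Ad valorem component: 238275.48 × 19.3% = 45987.17
Specific component: 1551 × 0.04 = 62.04
Import duty = 45987.17 + 62.04 = 46049.21
Buyer bears: insurance 274.57 + delivery 1604.30 + duty 46049.21 = 47928.08
Landed cost = invoice 238000.91 + 47928.08 = 285928.99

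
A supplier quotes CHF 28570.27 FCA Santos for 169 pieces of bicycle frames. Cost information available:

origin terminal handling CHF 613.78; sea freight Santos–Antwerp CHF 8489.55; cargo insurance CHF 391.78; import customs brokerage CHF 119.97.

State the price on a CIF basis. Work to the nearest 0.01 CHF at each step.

Not relevant to the conversion: brokerage — on the buyer under both terms; not part of either seller's price.
From FCA to CIF, the seller additionally bears: origin terminal, freight, insurance.
CIF price = 28570.27 + 613.78 + 8489.55 + 391.78 = 38065.38

CIF price: CHF 38065.38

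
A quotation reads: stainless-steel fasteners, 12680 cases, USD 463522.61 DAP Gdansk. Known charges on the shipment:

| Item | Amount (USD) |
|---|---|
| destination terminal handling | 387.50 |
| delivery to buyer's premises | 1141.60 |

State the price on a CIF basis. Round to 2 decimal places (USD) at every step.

From DAP to CIF, the seller no longer bears: destination terminal, delivery.
CIF price = 463522.61 − 387.50 − 1141.60 = 461993.51

CIF price: USD 461993.51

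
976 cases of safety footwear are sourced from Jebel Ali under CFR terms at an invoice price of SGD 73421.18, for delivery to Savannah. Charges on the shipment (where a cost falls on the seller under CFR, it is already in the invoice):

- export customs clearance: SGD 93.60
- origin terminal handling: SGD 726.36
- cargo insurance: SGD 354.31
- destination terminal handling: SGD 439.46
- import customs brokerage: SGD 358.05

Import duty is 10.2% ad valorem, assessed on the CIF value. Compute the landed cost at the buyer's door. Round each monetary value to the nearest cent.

Total landed cost: SGD 82098.10

CFR: the seller pays costs through ocean freight to the destination port, but not insurance.
Already in the invoice (seller's account under CFR): export clearance, origin terminal — exclude.
CIF value = CFR price + insurance = 73421.18 + 354.31 = 73775.49
Import duty = 73775.49 × 10.2% = 7525.10
Buyer bears: insurance 354.31 + destination terminal 439.46 + brokerage 358.05 + duty 7525.10 = 8676.92
Landed cost = invoice 73421.18 + 8676.92 = 82098.10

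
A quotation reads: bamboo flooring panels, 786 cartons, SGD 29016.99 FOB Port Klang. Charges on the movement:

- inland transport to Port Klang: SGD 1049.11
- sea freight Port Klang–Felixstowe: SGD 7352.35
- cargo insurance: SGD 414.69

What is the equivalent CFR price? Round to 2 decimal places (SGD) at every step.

Not relevant to the conversion: inland to port — on the seller under both FOB and CFR; already in the FOB price and stays in the CFR price. insurance — on the buyer under both terms; not part of either seller's price.
From FOB to CFR, the seller additionally bears: freight.
CFR price = 29016.99 + 7352.35 = 36369.34

CFR price: SGD 36369.34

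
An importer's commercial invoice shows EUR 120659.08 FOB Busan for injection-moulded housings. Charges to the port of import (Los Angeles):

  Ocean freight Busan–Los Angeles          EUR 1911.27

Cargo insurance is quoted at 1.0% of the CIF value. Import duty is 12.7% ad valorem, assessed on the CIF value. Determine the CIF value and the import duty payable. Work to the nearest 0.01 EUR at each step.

CIF value: EUR 123808.43; import duty: EUR 15723.67

Let C be the CIF value. C = FOB price + freight + 1.0% × C
C − 1.0% × C = 120659.08 + 1911.27
0.99 × C = 122570.35
C = 122570.35 / 0.99 = 123808.43
Insurance premium = 1.0% × 123808.43 = 1238.08
Import duty = 123808.43 × 12.7% = 15723.67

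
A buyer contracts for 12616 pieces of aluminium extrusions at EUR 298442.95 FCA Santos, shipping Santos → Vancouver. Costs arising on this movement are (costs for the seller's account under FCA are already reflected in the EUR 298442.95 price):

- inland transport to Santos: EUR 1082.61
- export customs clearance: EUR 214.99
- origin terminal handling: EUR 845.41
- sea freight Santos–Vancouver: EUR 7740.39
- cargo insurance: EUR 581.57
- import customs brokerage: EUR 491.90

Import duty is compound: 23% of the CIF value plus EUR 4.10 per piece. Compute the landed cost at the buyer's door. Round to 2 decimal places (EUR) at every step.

FCA: the seller delivers export-cleared goods to the carrier; the buyer bears costs from that point.
Already in the invoice (seller's account under FCA): inland to port, export clearance — exclude.
CIF value = FCA price + origin terminal + freight + insurance = 298442.95 + 845.41 + 7740.39 + 581.57 = 307610.32
Ad valorem component: 307610.32 × 23% = 70750.37
Specific component: 12616 × 4.10 = 51725.60
Import duty = 70750.37 + 51725.60 = 122475.97
Buyer bears: origin terminal 845.41 + freight 7740.39 + insurance 581.57 + brokerage 491.90 + duty 122475.97 = 132135.24
Landed cost = invoice 298442.95 + 132135.24 = 430578.19

Total landed cost: EUR 430578.19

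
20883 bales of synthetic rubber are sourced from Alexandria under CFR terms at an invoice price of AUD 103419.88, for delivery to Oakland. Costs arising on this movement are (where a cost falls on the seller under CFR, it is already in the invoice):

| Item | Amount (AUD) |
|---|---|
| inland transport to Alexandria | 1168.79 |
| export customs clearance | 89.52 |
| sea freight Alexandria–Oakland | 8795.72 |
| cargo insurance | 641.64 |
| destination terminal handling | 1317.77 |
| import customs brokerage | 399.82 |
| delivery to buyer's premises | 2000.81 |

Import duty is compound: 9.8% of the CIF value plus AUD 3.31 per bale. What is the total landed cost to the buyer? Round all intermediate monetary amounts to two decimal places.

CFR: the seller pays costs through ocean freight to the destination port, but not insurance.
Already in the invoice (seller's account under CFR): inland to port, export clearance, freight — exclude.
CIF value = CFR price + insurance = 103419.88 + 641.64 = 104061.52
Ad valorem component: 104061.52 × 9.8% = 10198.03
Specific component: 20883 × 3.31 = 69122.73
Import duty = 10198.03 + 69122.73 = 79320.76
Buyer bears: insurance 641.64 + destination terminal 1317.77 + brokerage 399.82 + delivery 2000.81 + duty 79320.76 = 83680.80
Landed cost = invoice 103419.88 + 83680.80 = 187100.68

Total landed cost: AUD 187100.68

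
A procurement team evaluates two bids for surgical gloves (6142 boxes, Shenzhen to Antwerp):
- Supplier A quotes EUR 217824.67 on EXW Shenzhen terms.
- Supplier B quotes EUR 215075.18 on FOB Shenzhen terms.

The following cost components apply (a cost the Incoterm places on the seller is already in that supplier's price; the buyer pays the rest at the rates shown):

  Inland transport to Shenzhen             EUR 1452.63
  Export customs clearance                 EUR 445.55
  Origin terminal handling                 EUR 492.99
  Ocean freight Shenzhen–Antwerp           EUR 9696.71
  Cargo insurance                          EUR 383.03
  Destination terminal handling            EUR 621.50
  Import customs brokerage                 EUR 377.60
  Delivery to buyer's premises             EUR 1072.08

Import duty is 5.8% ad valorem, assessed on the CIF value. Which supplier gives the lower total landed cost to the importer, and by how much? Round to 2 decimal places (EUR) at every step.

Supplier B is cheaper by EUR 5438.81

Supplier A (EXW):
CIF value = EXW price + inland to port + export clearance + origin terminal + freight + insurance = 217824.67 + 1452.63 + 445.55 + 492.99 + 9696.71 + 383.03 = 230295.58
Import duty = 230295.58 × 5.8% = 13357.14
Buyer bears (A): 1452.63 + 445.55 + 492.99 + 9696.71 + 383.03 + 621.50 + 377.60 + 1072.08 = 14542.09
Landed cost (A) = invoice 217824.67 + 14542.09 + duty 13357.14 = 245723.90
Supplier B (FOB):
CIF value = FOB price + freight + insurance = 215075.18 + 9696.71 + 383.03 = 225154.92
Import duty = 225154.92 × 5.8% = 13058.99
Buyer bears (B): 9696.71 + 383.03 + 621.50 + 377.60 + 1072.08 = 12150.92
Landed cost (B) = invoice 215075.18 + 12150.92 + duty 13058.99 = 240285.09
Difference = |245723.90 − 240285.09| = 5438.81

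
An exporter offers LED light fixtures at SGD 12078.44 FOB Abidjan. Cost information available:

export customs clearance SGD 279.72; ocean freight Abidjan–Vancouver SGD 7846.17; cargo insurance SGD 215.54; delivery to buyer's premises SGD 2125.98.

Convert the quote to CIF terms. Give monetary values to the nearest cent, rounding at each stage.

CIF price: SGD 20140.15

Not relevant to the conversion: export clearance — on the seller under both FOB and CIF; already in the FOB price and stays in the CIF price. delivery — on the buyer under both terms; not part of either seller's price.
From FOB to CIF, the seller additionally bears: freight, insurance.
CIF price = 12078.44 + 7846.17 + 215.54 = 20140.15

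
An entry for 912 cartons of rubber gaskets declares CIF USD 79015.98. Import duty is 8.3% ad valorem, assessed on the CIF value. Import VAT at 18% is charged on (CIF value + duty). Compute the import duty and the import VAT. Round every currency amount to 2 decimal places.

Import duty: USD 6558.33; import VAT: USD 15403.38

Import duty = 79015.98 × 8.3% = 6558.33
VAT base = CIF + duty = 79015.98 + 6558.33 = 85574.31
Import VAT = 85574.31 × 18% = 15403.38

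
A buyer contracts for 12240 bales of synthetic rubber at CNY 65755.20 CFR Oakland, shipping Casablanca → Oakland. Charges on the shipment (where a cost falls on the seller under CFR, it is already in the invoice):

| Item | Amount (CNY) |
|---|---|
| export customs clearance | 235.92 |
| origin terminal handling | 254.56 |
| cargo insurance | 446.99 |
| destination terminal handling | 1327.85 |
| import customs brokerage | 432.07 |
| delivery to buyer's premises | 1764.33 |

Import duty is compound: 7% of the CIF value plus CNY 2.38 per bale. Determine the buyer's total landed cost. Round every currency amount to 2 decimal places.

Total landed cost: CNY 103491.79

CFR: the seller pays costs through ocean freight to the destination port, but not insurance.
Already in the invoice (seller's account under CFR): export clearance, origin terminal — exclude.
CIF value = CFR price + insurance = 65755.20 + 446.99 = 66202.19
Ad valorem component: 66202.19 × 7% = 4634.15
Specific component: 12240 × 2.38 = 29131.20
Import duty = 4634.15 + 29131.20 = 33765.35
Buyer bears: insurance 446.99 + destination terminal 1327.85 + brokerage 432.07 + delivery 1764.33 + duty 33765.35 = 37736.59
Landed cost = invoice 65755.20 + 37736.59 = 103491.79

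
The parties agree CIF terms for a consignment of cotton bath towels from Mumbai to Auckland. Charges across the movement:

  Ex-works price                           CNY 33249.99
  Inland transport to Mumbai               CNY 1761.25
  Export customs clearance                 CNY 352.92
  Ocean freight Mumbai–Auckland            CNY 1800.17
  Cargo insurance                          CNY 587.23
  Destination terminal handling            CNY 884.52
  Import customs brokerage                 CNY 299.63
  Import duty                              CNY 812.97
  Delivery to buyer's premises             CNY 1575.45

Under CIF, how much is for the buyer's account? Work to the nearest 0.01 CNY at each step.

Buyer's account: CNY 3572.57

CIF: the seller pays costs through ocean freight and marine insurance to the destination port.
Seller's account: goods 33249.99 + inland to port 1761.25 + export clearance 352.92 + freight 1800.17 + insurance 587.23 = 37751.56
Buyer's account: destination terminal 884.52 + brokerage 299.63 + duty 812.97 + delivery 1575.45 = 3572.57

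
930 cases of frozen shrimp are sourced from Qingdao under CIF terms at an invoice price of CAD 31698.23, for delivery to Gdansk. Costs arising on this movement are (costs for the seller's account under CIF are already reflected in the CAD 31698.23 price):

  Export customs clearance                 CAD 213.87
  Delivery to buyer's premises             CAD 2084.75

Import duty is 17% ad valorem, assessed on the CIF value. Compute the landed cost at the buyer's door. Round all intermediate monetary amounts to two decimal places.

Total landed cost: CAD 39171.68

CIF: the seller pays costs through ocean freight and marine insurance to the destination port.
Already in the invoice (seller's account under CIF): export clearance — exclude.
The CIF price already equals the CIF value: 31698.23
Import duty = 31698.23 × 17% = 5388.70
Buyer bears: delivery 2084.75 + duty 5388.70 = 7473.45
Landed cost = invoice 31698.23 + 7473.45 = 39171.68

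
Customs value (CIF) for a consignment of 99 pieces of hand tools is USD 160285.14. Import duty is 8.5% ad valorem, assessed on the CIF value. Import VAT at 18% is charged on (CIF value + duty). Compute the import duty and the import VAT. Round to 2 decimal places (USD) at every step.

Import duty = 160285.14 × 8.5% = 13624.24
VAT base = CIF + duty = 160285.14 + 13624.24 = 173909.38
Import VAT = 173909.38 × 18% = 31303.69

Import duty: USD 13624.24; import VAT: USD 31303.69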